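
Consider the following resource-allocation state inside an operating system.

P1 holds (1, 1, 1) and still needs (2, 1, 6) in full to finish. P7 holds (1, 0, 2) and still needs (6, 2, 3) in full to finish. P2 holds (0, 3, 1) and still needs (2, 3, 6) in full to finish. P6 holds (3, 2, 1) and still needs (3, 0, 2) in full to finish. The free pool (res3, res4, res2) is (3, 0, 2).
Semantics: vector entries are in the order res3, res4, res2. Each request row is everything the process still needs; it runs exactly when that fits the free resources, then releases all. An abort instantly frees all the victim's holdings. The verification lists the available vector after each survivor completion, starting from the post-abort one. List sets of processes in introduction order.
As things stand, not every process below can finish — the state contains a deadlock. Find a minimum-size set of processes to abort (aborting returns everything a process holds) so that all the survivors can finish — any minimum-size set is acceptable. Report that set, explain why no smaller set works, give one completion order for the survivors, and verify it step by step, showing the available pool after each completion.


The answer: abort P2.
Key observation: the returned (0, 3, 1) from P2 is what brings P1 — unrunnable before, under any order — into play at step 3.
Why nothing smaller works: aborting no one leaves the state deadlocked as given.
Survivors finish in the order: P6, P7, P1. Walking it through (pool after the aborts first):
  pool = (3, 3, 3)
  P6 needs (3, 0, 2) <= (3, 3, 3) -> finishes; pool += (3, 2, 1) = (6, 5, 4)
  P7 needs (6, 2, 3) <= (6, 5, 4) -> finishes; pool += (1, 0, 2) = (7, 5, 6)
  P1 needs (2, 1, 6) <= (7, 5, 6) -> finishes; pool += (1, 1, 1) = (8, 6, 7)


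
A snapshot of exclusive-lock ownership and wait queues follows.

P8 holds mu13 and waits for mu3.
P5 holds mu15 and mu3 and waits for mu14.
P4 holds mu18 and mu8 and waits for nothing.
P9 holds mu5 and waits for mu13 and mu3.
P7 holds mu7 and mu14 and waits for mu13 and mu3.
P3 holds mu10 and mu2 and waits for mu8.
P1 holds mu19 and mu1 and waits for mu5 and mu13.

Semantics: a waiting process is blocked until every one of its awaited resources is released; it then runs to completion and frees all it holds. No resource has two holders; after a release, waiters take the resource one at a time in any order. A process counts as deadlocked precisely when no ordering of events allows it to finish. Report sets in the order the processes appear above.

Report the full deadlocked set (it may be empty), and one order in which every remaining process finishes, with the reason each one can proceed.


The deadlocked set is P8, P5, P9, P7 and P1.
Key observation: along P8 -> P5 -> P7 -> P8, each member waits on what the next one holds — a deadlock; P9 and P1 wait into the deadlock from upstream.
One completion order for the rest: P4, P3.
Verifying each step:
  P4: no waits; runs immediately, freeing mu18 and mu8
  P3: everything it awaited (mu8) is free; runs, freeing mu10 and mu2


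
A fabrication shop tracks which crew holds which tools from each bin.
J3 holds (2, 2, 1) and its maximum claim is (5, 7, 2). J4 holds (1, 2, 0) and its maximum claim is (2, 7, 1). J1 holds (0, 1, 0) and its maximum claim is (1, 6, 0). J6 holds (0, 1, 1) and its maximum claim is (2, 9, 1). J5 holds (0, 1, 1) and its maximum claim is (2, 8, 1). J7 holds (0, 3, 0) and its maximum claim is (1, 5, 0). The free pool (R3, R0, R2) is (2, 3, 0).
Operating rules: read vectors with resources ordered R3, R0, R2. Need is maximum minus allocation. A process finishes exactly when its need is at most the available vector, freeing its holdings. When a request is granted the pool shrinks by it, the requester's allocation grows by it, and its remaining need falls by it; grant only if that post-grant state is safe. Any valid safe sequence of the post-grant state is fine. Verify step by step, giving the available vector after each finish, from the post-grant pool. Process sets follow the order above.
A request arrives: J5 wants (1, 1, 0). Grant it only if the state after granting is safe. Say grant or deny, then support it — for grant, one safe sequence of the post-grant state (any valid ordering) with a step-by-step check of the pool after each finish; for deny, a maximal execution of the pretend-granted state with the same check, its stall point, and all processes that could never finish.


GRANT: granting preserves safety; a valid post-grant sequence is J7, J1, J5, J6, J4, J3.
Key observation: after the grant the pool drops to (1, 2, 0), which still lets J7 finish first and unwind the rest.
Step-by-step check of the post-grant state:
  pool = (1, 2, 0)
  J7: need (1, 2, 0) fits (1, 2, 0); releases (0, 3, 0), pool now (1, 5, 0)
  J1: need (1, 5, 0) fits (1, 5, 0); releases (0, 1, 0), pool now (1, 6, 0)
  J5: need (1, 6, 0) fits (1, 6, 0); releases (1, 2, 1), pool now (2, 8, 1)
  J6: need (2, 8, 0) fits (2, 8, 1); releases (0, 1, 1), pool now (2, 9, 2)
  J4: need (1, 5, 1) fits (2, 9, 2); releases (1, 2, 0), pool now (3, 11, 2)
  J3: need (3, 5, 1) fits (3, 11, 2); releases (2, 2, 1), pool now (5, 13, 3)


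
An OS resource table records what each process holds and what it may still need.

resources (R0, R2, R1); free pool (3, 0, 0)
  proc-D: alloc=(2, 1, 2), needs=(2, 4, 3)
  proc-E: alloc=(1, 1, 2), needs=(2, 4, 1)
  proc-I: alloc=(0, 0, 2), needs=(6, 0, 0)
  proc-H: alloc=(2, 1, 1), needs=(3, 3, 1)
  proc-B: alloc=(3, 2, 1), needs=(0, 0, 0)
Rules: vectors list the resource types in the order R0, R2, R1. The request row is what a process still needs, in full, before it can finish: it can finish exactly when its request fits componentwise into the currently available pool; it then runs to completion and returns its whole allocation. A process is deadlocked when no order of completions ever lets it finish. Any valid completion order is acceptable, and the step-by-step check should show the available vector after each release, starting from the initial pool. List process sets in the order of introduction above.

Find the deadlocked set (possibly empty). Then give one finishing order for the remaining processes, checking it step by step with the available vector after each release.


Deadlocked set: proc-D, proc-E and proc-H.
Key observation: even finishing proc-B, proc-I leaves just (6, 2, 3) free — too little R2 for any of the remaining processes.
The rest can finish in the order proc-B, proc-I. Verifying each step:
  pool = (3, 0, 0)
  run proc-B (needs (0, 0, 0), free (3, 0, 0)); after release of (3, 2, 1) the pool is (6, 2, 1)
  run proc-I (needs (6, 0, 0), free (6, 2, 1)); after release of (0, 0, 2) the pool is (6, 2, 3)
The blocked processes can never fit:
  proc-D cannot run: need (2, 4, 3) vs free (6, 2, 3) (insufficient R2)
  proc-E cannot run: need (2, 4, 1) vs free (6, 2, 3) (insufficient R2)
  proc-H cannot run: need (3, 3, 1) vs free (6, 2, 3) (insufficient R2)


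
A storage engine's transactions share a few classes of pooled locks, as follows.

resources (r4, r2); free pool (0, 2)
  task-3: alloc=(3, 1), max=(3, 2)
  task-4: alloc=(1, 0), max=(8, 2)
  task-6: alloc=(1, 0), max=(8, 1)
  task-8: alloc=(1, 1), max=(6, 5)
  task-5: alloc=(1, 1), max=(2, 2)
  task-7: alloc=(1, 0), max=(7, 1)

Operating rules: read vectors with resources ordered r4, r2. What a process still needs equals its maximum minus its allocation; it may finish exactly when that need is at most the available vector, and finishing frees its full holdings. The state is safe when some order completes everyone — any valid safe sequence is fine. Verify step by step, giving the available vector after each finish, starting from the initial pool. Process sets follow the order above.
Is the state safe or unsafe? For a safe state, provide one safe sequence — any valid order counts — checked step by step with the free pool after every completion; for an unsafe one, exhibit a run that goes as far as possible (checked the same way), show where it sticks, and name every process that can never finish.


UNSAFE — no complete ordering exists.
Key observation: the wall is r4: completing task-3, task-5 brings the pool only to (4, 4), and all the rest need more.
A maximal execution: task-3, task-5 — then nothing else fits. Check, step by step:
  pool = (0, 2)
  run task-3 (needs (0, 1), free (0, 2)); after release of (3, 1) the pool is (3, 3)
  run task-5 (needs (1, 1), free (3, 3)); after release of (1, 1) the pool is (4, 4)
  task-4 cannot run: need (7, 2) vs free (4, 4) (insufficient r4)
  task-6 cannot run: need (7, 1) vs free (4, 4) (insufficient r4)
  task-8 cannot run: need (5, 4) vs free (4, 4) (insufficient r4)
  task-7 cannot run: need (6, 1) vs free (4, 4) (insufficient r4)
Processes that can never finish: task-4, task-6, task-8 and task-7.


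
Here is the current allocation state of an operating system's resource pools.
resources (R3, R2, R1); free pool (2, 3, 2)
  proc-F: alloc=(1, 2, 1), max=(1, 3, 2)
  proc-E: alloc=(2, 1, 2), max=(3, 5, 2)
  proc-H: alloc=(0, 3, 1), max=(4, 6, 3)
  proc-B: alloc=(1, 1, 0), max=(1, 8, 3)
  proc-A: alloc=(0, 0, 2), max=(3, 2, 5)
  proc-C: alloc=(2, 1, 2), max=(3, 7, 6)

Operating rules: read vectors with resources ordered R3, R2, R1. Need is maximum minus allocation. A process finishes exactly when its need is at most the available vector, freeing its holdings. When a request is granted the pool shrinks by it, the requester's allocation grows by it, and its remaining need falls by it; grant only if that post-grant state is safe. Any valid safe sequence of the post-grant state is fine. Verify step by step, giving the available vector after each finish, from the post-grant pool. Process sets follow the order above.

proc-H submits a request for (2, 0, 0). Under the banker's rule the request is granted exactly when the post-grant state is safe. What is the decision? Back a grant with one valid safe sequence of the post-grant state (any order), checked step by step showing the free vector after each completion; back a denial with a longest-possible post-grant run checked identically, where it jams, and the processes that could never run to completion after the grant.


GRANT: granting preserves safety; a valid post-grant sequence is proc-F, proc-E, proc-H, proc-A, proc-C, proc-B.
Key observation: even at the reduced pool (0, 3, 2), proc-F fits immediately, so safety survives the grant.
Check on the post-grant state, step by step:
  pool = (0, 3, 2)
  proc-F needs (0, 1, 1) <= (0, 3, 2) -> finishes; pool += (1, 2, 1) = (1, 5, 3)
  proc-E needs (1, 4, 0) <= (1, 5, 3) -> finishes; pool += (2, 1, 2) = (3, 6, 5)
  proc-H needs (2, 3, 2) <= (3, 6, 5) -> finishes; pool += (2, 3, 1) = (5, 9, 6)
  proc-A needs (3, 2, 3) <= (5, 9, 6) -> finishes; pool += (0, 0, 2) = (5, 9, 8)
  proc-C needs (1, 6, 4) <= (5, 9, 8) -> finishes; pool += (2, 1, 2) = (7, 10, 10)
  proc-B needs (0, 7, 3) <= (7, 10, 10) -> finishes; pool += (1, 1, 0) = (8, 11, 10)


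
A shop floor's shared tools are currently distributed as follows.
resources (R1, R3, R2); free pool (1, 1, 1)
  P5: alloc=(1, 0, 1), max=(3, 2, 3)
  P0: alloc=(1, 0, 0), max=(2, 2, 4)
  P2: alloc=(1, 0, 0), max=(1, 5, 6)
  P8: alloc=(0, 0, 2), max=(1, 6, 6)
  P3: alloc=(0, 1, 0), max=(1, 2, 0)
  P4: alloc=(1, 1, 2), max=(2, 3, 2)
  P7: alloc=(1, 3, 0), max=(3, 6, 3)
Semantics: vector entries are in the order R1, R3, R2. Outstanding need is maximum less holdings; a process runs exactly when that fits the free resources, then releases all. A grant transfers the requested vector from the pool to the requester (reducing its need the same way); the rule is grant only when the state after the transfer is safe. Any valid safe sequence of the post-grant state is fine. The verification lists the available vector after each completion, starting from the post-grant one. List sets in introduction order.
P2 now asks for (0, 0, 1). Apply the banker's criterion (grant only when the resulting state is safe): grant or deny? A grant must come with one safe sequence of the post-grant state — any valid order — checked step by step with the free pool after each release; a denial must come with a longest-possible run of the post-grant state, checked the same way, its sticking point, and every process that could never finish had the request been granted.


DENY — the pretend-granted state is unsafe.
Key observation: no order helps: past P3, P4, P5, P7, the free pool tops out at (4, 6, 3), below what each blocked process needs in R2.
Pretend the grant happened; the run P3, P4, P5, P7 goes as far as possible. Check, step by step:
  pool = (1, 1, 0)
  run P3 (needs (1, 1, 0), free (1, 1, 0)); after release of (0, 1, 0) the pool is (1, 2, 0)
  run P4 (needs (1, 2, 0), free (1, 2, 0)); after release of (1, 1, 2) the pool is (2, 3, 2)
  run P5 (needs (2, 2, 2), free (2, 3, 2)); after release of (1, 0, 1) the pool is (3, 3, 3)
  run P7 (needs (2, 3, 3), free (3, 3, 3)); after release of (1, 3, 0) the pool is (4, 6, 3)
  blocked: P0 wants (1, 2, 4), pool (4, 6, 3) — not enough R2
  blocked: P2 wants (0, 5, 5), pool (4, 6, 3) — not enough R2
  blocked: P8 wants (1, 6, 4), pool (4, 6, 3) — not enough R2
Processes that could never finish after the grant: P0, P2 and P8.


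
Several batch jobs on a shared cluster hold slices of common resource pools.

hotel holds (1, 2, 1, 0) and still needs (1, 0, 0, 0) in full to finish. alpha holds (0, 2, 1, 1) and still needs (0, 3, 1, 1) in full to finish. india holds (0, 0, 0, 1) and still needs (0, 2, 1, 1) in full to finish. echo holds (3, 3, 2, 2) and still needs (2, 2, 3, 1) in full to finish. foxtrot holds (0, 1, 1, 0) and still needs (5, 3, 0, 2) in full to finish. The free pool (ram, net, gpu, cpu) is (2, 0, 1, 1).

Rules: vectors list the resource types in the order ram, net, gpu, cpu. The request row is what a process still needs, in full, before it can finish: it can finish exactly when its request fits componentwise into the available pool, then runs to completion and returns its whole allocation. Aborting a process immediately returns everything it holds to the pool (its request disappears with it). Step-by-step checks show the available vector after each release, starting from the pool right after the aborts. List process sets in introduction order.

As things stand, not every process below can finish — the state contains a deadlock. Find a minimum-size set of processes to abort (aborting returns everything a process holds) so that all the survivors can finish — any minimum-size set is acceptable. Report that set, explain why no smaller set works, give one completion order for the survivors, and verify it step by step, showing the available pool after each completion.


Abort echo.
Key observation: foxtrot had no path to completion before; after the abort of echo ((3, 3, 2, 2) returned), step 1 is where it fits.
Why nothing smaller works: aborting no one leaves the state deadlocked as given.
The survivors complete as foxtrot, hotel, india, alpha. Step-by-step check (starting from the post-abort pool):
  pool = (5, 3, 3, 3)
  foxtrot: need (5, 3, 0, 2) fits (5, 3, 3, 3); releases (0, 1, 1, 0), pool now (5, 4, 4, 3)
  hotel: need (1, 0, 0, 0) fits (5, 4, 4, 3); releases (1, 2, 1, 0), pool now (6, 6, 5, 3)
  india: need (0, 2, 1, 1) fits (6, 6, 5, 3); releases (0, 0, 0, 1), pool now (6, 6, 5, 4)
  alpha: need (0, 3, 1, 1) fits (6, 6, 5, 4); releases (0, 2, 1, 1), pool now (6, 8, 6, 5)


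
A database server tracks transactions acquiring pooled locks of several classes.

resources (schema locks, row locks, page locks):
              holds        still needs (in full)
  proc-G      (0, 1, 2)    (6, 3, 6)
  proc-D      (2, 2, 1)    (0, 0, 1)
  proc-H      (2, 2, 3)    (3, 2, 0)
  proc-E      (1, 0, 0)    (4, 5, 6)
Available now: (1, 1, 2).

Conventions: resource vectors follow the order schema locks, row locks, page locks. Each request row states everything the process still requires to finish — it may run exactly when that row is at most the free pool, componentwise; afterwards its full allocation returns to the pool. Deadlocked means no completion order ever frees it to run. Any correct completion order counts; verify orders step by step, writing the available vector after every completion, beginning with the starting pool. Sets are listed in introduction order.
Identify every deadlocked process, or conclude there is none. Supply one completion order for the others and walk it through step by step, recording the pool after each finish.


No process is deadlocked.
Key observation: starting with proc-D, each completion frees enough for the next — no one is permanently blocked.
The rest can finish in the order proc-D, proc-H, proc-E, proc-G. Step-by-step check:
  pool = (1, 1, 2)
  proc-D: need (0, 0, 1) fits (1, 1, 2); releases (2, 2, 1), pool now (3, 3, 3)
  proc-H: need (3, 2, 0) fits (3, 3, 3); releases (2, 2, 3), pool now (5, 5, 6)
  proc-E: need (4, 5, 6) fits (5, 5, 6); releases (1, 0, 0), pool now (6, 5, 6)
  proc-G: need (6, 3, 6) fits (6, 5, 6); releases (0, 1, 2), pool now (6, 6, 8)


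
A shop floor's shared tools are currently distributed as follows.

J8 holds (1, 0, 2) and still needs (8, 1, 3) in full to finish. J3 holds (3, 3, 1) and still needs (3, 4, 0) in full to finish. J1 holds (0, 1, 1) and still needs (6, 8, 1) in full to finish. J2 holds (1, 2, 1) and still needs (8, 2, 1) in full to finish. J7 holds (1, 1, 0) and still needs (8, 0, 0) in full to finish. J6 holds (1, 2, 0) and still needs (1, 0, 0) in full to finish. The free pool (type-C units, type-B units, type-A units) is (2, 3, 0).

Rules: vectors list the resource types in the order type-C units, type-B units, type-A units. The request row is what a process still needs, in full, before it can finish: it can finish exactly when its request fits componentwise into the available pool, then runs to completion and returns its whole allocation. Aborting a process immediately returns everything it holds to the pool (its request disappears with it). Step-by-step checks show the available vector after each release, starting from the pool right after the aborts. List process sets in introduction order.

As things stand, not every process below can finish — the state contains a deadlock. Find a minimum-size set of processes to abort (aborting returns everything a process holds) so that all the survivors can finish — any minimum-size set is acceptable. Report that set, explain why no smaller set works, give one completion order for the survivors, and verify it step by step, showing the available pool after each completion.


The answer: abort J8 and J7.
Key observation: aborting J8 and J7 returns (2, 1, 2), and J2 — hopeless before — runs at step 3 with the returned capacity in the pool.
No one abort is enough; case by case: J8 alone leaves J2 blocked (short on type-C units); J3 alone leaves J8 blocked (short on type-C units and type-A units); J1 alone leaves J8 blocked (short on type-C units and type-A units); J2 alone leaves J8 blocked (short on type-C units); J7 alone leaves J8 blocked (short on type-C units and type-A units); J6 alone leaves J8 blocked (short on type-C units and type-A units).
The survivors complete as J3, J6, J2, J1. Walking it through (starting from the post-abort pool):
  pool = (4, 4, 2)
  J3: need (3, 4, 0) fits (4, 4, 2); releases (3, 3, 1), pool now (7, 7, 3)
  J6: need (1, 0, 0) fits (7, 7, 3); releases (1, 2, 0), pool now (8, 9, 3)
  J2: need (8, 2, 1) fits (8, 9, 3); releases (1, 2, 1), pool now (9, 11, 4)
  J1: need (6, 8, 1) fits (9, 11, 4); releases (0, 1, 1), pool now (9, 12, 5)


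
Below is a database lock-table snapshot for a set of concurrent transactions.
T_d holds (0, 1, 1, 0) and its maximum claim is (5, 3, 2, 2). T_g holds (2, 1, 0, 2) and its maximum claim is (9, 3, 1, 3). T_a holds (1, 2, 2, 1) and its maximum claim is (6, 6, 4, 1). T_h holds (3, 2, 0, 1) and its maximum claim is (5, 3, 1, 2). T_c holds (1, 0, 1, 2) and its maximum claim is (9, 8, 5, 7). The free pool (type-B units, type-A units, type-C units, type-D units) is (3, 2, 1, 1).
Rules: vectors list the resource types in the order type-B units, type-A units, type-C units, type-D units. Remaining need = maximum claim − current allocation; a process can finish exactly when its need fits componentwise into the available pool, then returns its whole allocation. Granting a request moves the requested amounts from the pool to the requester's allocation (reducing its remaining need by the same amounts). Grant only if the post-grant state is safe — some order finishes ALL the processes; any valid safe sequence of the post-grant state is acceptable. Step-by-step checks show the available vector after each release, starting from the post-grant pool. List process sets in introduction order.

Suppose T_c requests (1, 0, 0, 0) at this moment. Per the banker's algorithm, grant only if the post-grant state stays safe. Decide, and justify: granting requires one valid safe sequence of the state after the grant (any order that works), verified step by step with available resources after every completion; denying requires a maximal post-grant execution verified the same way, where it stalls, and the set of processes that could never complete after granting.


DENY: after the grant no complete ordering would exist.
Key observation: the wall is type-B units: completing T_h, T_d, T_a brings the pool only to (6, 7, 4, 3), and all the rest need more.
On the post-grant state, T_h, T_d, T_a is a maximal run — nothing extends it. Walking it through:
  pool = (2, 2, 1, 1)
  T_h needs (2, 1, 1, 1) <= (2, 2, 1, 1) -> finishes; pool += (3, 2, 0, 1) = (5, 4, 1, 2)
  T_d needs (5, 2, 1, 2) <= (5, 4, 1, 2) -> finishes; pool += (0, 1, 1, 0) = (5, 5, 2, 2)
  T_a needs (5, 4, 2, 0) <= (5, 5, 2, 2) -> finishes; pool += (1, 2, 2, 1) = (6, 7, 4, 3)
  T_g cannot run: need (7, 2, 1, 1) vs free (6, 7, 4, 3) (insufficient type-B units)
  T_c cannot run: need (7, 8, 4, 5) vs free (6, 7, 4, 3) (insufficient type-B units, type-A units and type-D units)
Had the request been granted, T_g and T_c could never finish.


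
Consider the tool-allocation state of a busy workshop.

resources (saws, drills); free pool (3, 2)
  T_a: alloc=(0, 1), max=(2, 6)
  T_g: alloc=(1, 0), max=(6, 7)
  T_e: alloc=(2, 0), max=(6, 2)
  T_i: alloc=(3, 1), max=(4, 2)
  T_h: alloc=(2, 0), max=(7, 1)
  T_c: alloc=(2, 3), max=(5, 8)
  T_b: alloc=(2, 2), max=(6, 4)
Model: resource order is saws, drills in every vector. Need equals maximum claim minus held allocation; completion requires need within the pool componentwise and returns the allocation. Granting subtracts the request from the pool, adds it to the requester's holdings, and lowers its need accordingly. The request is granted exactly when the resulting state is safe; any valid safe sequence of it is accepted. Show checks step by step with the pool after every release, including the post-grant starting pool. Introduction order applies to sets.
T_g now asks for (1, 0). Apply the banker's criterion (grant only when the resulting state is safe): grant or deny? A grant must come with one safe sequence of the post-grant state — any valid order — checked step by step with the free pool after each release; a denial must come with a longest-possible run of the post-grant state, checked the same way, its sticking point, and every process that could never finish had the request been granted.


GRANT. The post-grant state is safe; one safe sequence: T_i, T_b, T_a, T_c, T_g, T_h, T_e.
Key observation: the grant leaves (2, 2) free — enough for T_i, whose release restarts the cascade.
Check on the post-grant state, step by step:
  pool = (2, 2)
  run T_i (needs (1, 1), free (2, 2)); after release of (3, 1) the pool is (5, 3)
  run T_b (needs (4, 2), free (5, 3)); after release of (2, 2) the pool is (7, 5)
  run T_a (needs (2, 5), free (7, 5)); after release of (0, 1) the pool is (7, 6)
  run T_c (needs (3, 5), free (7, 6)); after release of (2, 3) the pool is (9, 9)
  run T_g (needs (4, 7), free (9, 9)); after release of (2, 0) the pool is (11, 9)
  run T_h (needs (5, 1), free (11, 9)); after release of (2, 0) the pool is (13, 9)
  run T_e (needs (4, 2), free (13, 9)); after release of (2, 0) the pool is (15, 9)


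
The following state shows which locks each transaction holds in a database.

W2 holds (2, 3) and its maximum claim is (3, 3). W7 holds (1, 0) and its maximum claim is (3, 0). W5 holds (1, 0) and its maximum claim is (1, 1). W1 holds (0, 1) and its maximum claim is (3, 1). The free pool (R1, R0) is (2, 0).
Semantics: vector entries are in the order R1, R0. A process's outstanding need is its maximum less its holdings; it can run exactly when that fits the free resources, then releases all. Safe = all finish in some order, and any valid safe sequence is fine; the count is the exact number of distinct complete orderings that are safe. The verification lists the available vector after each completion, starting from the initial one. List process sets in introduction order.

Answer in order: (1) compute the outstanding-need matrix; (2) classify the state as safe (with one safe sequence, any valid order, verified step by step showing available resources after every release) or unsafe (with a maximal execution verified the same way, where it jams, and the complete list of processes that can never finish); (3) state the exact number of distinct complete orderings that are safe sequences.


(1) Outstanding need per process (order R1, R0):
  W2: (1, 0)
  W7: (2, 0)
  W5: (0, 1)
  W1: (3, 0)
(2) SAFE, for example via the order W7, W2, W5, W1.
Key observation: W7 marks the first exact bind of the order: its need (2, 0) fits the free (2, 0) with zero slack on a requested resource.
Verifying each step:
  pool = (2, 0)
  W7 needs (2, 0) <= (2, 0) -> finishes; pool += (1, 0) = (3, 0)
  W2 needs (1, 0) <= (3, 0) -> finishes; pool += (2, 3) = (5, 3)
  W5 needs (0, 1) <= (5, 3) -> finishes; pool += (1, 0) = (6, 3)
  W1 needs (3, 0) <= (6, 3) -> finishes; pool += (0, 1) = (6, 4)
(3) The exact count: 10 of the possible complete orderings are safe sequences.


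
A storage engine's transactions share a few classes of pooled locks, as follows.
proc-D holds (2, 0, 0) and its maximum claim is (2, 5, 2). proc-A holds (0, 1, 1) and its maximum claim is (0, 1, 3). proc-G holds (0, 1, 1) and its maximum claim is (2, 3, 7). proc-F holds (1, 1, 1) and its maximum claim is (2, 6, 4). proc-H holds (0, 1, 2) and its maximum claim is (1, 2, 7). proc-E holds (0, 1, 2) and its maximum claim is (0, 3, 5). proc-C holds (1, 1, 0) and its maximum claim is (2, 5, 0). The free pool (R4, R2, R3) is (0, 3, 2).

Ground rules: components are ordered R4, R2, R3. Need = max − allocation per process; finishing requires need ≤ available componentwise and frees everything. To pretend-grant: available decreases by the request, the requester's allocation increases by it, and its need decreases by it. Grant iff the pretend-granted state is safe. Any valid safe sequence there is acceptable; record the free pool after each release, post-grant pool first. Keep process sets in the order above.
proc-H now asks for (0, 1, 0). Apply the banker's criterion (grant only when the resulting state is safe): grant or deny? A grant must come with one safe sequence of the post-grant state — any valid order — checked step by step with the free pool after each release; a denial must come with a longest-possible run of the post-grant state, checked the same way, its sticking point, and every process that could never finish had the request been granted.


DENY: after the grant no complete ordering would exist.
Key observation: after proc-A, proc-E the pool peaks at (0, 4, 5), and each blocked process is short somewhere: proc-D on R2; proc-G on R4, R3; proc-F on R4, R2; proc-H on R4; proc-C on R4.
Pretend the grant happened; the run proc-A, proc-E goes as far as possible. Step-by-step check:
  pool = (0, 2, 2)
  run proc-A (needs (0, 0, 2), free (0, 2, 2)); after release of (0, 1, 1) the pool is (0, 3, 3)
  run proc-E (needs (0, 2, 3), free (0, 3, 3)); after release of (0, 1, 2) the pool is (0, 4, 5)
  blocked: proc-D wants (0, 5, 2), pool (0, 4, 5) — not enough R2
  blocked: proc-G wants (2, 2, 6), pool (0, 4, 5) — not enough R4 and R3
  blocked: proc-F wants (1, 5, 3), pool (0, 4, 5) — not enough R4 and R2
  blocked: proc-H wants (1, 0, 5), pool (0, 4, 5) — not enough R4
  blocked: proc-C wants (1, 4, 0), pool (0, 4, 5) — not enough R4
Post-grant, the permanently blocked set is proc-D, proc-G, proc-F, proc-H and proc-C.


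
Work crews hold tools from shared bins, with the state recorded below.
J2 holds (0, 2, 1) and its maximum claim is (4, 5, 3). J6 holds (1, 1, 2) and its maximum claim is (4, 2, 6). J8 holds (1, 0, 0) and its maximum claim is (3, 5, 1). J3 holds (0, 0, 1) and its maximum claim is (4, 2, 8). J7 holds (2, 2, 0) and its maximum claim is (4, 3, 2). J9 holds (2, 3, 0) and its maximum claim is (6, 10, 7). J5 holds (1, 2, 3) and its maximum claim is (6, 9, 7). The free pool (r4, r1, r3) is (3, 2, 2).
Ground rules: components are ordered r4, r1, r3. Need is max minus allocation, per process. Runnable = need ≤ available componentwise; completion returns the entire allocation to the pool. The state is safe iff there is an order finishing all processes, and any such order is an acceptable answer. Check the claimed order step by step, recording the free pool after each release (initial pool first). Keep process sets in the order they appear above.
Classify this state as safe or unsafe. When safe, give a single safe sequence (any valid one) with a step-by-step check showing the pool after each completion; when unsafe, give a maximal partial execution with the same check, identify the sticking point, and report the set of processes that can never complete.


UNSAFE.
Key observation: r3 is the bottleneck — with J7, J2, J8 done the pool holds (6, 6, 3), short of every remaining need.
The run J7, J2, J8 cannot be extended any further. Check, step by step:
  pool = (3, 2, 2)
  run J7 (needs (2, 1, 2), free (3, 2, 2)); after release of (2, 2, 0) the pool is (5, 4, 2)
  run J2 (needs (4, 3, 2), free (5, 4, 2)); after release of (0, 2, 1) the pool is (5, 6, 3)
  run J8 (needs (2, 5, 1), free (5, 6, 3)); after release of (1, 0, 0) the pool is (6, 6, 3)
  blocked: J6 wants (3, 1, 4), pool (6, 6, 3) — not enough r3
  blocked: J3 wants (4, 2, 7), pool (6, 6, 3) — not enough r3
  blocked: J9 wants (4, 7, 7), pool (6, 6, 3) — not enough r1 and r3
  blocked: J5 wants (5, 7, 4), pool (6, 6, 3) — not enough r1 and r3
Never able to finish: J6, J3, J9 and J5.


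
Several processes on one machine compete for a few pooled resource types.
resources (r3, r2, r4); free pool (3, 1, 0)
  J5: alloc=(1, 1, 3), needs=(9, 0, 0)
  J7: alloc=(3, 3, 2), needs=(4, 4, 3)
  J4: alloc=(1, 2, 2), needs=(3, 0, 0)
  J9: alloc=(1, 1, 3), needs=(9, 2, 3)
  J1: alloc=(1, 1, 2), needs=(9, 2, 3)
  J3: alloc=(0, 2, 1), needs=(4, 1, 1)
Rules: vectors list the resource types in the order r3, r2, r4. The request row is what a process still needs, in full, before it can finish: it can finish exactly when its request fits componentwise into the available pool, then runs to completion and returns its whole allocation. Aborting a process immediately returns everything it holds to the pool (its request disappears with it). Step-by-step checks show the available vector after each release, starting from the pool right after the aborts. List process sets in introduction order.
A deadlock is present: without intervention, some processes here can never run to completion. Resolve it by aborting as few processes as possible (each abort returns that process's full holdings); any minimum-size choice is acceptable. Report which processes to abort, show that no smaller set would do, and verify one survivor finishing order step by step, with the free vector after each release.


Abort J5 and J1.
Key observation: before aborting J5 and J1, J9 was permanently blocked — no order could ever run it; afterwards it completes at step 4.
No one abort is enough; case by case: J5 alone leaves J9 blocked (short on r3); J7 alone leaves J5 blocked (short on r3); J4 alone leaves J5 blocked (short on r3); J9 alone leaves J5 blocked (short on r3); J1 alone leaves J5 blocked (short on r3); J3 alone leaves J5 blocked (short on r3).
One survivor order: J3, J4, J7, J9. Step-by-step check (post-abort pool first):
  pool = (5, 3, 5)
  J3 needs (4, 1, 1) <= (5, 3, 5) -> finishes; pool += (0, 2, 1) = (5, 5, 6)
  J4 needs (3, 0, 0) <= (5, 5, 6) -> finishes; pool += (1, 2, 2) = (6, 7, 8)
  J7 needs (4, 4, 3) <= (6, 7, 8) -> finishes; pool += (3, 3, 2) = (9, 10, 10)
  J9 needs (9, 2, 3) <= (9, 10, 10) -> finishes; pool += (1, 1, 3) = (10, 11, 13)


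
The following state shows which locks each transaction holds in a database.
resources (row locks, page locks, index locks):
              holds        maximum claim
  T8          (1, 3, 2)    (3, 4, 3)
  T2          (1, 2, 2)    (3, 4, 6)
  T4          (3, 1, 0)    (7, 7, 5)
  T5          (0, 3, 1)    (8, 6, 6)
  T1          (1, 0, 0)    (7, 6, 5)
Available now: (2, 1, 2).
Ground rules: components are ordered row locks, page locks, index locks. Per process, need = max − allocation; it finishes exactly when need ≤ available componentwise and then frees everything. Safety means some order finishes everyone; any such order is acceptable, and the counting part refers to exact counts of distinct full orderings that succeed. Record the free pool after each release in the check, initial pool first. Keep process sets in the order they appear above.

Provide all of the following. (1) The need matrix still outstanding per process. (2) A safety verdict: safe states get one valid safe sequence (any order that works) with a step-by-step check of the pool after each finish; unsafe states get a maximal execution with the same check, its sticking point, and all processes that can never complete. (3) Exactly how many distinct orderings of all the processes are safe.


(1) Need matrix, components ordered row locks, page locks, index locks:
  T8: (2, 1, 1)
  T2: (2, 2, 4)
  T4: (4, 6, 5)
  T5: (8, 3, 5)
  T1: (6, 6, 5)
(2) SAFE — a valid safe sequence is T8, T2, T4, T1, T5.
Key observation: T8 marks the first exact bind of the order: its need (2, 1, 1) fits the free (2, 1, 2) with zero slack on a requested resource.
Check, step by step:
  pool = (2, 1, 2)
  T8: need (2, 1, 1) fits (2, 1, 2); releases (1, 3, 2), pool now (3, 4, 4)
  T2: need (2, 2, 4) fits (3, 4, 4); releases (1, 2, 2), pool now (4, 6, 6)
  T4: need (4, 6, 5) fits (4, 6, 6); releases (3, 1, 0), pool now (7, 7, 6)
  T1: need (6, 6, 5) fits (7, 7, 6); releases (1, 0, 0), pool now (8, 7, 6)
  T5: need (8, 3, 5) fits (8, 7, 6); releases (0, 3, 1), pool now (8, 10, 7)
(3) Precisely 1 of the possible complete orderings is a safe sequence.


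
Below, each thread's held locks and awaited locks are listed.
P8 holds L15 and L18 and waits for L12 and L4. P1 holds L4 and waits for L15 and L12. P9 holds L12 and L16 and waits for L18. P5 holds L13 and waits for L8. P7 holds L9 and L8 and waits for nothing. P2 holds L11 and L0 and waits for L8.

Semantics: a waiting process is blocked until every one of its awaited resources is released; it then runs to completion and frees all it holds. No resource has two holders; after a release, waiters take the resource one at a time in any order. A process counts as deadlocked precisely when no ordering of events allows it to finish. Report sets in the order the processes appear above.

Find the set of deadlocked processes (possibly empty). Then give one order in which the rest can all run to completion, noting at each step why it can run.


Deadlocked set: P8, P1 and P9.
Key observation: the waits loop around P8 -> P1 -> P8 with no way out; P9 is caught in further circular waits.
A valid finishing order for the others: P7, P5, P2.
Walking it through:
  P7 waits on nothing -> runs at once and releases L9 and L8
  run P5 (all its waits — L8 — are resolved); releases L13
  run P2 (all its waits — L8 — are resolved); releases L11 and L0


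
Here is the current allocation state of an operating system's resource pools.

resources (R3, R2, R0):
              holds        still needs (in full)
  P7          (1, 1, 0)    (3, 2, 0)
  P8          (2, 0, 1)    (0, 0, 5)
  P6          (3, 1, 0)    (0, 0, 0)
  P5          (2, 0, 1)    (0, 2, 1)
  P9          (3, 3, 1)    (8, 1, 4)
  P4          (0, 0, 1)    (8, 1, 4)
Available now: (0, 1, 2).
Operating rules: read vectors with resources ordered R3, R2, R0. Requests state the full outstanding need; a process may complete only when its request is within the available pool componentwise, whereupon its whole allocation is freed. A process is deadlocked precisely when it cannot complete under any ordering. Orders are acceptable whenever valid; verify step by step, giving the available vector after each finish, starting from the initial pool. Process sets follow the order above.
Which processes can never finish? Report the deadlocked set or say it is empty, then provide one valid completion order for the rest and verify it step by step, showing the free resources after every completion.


Deadlocked: P8, P9 and P4.
Key observation: even finishing P6, P5, P7 leaves just (6, 3, 3) free — too little R0 for any of the remaining processes.
The rest can finish in the order P6, P5, P7. Verifying each step:
  pool = (0, 1, 2)
  P6: need (0, 0, 0) fits (0, 1, 2); releases (3, 1, 0), pool now (3, 2, 2)
  P5: need (0, 2, 1) fits (3, 2, 2); releases (2, 0, 1), pool now (5, 2, 3)
  P7: need (3, 2, 0) fits (5, 2, 3); releases (1, 1, 0), pool now (6, 3, 3)
The stuck group stays short no matter what:
  blocked: P8 wants (0, 0, 5), pool (6, 3, 3) — not enough R0
  blocked: P9 wants (8, 1, 4), pool (6, 3, 3) — not enough R3 and R0
  blocked: P4 wants (8, 1, 4), pool (6, 3, 3) — not enough R3 and R0


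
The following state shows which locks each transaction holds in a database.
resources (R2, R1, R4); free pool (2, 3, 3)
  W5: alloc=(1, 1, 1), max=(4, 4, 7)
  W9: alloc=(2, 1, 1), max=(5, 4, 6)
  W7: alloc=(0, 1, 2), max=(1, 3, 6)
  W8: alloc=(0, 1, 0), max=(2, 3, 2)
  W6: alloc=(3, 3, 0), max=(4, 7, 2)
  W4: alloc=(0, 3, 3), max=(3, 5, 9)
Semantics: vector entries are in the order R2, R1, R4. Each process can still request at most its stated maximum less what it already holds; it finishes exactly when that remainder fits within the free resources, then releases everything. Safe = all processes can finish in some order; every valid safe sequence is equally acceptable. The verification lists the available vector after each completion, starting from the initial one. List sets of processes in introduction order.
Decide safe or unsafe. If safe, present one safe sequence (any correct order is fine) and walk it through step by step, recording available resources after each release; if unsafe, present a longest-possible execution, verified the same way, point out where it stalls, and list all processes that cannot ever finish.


The state is UNSAFE.
Key observation: R4 is the bottleneck — with W8, W6 done the pool holds (5, 7, 3), short of every remaining need.
Going as far as possible: W8, W6; after that, nothing fits. Walking it through:
  pool = (2, 3, 3)
  W8: need (2, 2, 2) fits (2, 3, 3); releases (0, 1, 0), pool now (2, 4, 3)
  W6: need (1, 4, 2) fits (2, 4, 3); releases (3, 3, 0), pool now (5, 7, 3)
  W5 still needs (3, 3, 6) but only (5, 7, 3) is free — short on R4
  W9 still needs (3, 3, 5) but only (5, 7, 3) is free — short on R4
  W7 still needs (1, 2, 4) but only (5, 7, 3) is free — short on R4
  W4 still needs (3, 2, 6) but only (5, 7, 3) is free — short on R4
Permanently blocked: W5, W9, W7 and W4.


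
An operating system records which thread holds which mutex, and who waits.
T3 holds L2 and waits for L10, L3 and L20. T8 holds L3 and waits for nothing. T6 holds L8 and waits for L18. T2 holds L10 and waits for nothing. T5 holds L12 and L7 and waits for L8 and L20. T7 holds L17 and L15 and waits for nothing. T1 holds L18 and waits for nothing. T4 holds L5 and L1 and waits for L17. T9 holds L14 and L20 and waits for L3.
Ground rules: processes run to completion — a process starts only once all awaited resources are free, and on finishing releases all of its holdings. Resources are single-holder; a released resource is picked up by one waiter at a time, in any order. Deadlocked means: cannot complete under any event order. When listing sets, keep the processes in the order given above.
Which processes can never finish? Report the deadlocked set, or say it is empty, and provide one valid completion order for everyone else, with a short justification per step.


The deadlocked set is empty.
Key observation: the waits form no ring: some process can always run, and its releases unblock the others one by one.
One completion order for the rest: T8, T2, T7, T1, T6, T9, T4, T5, T3.
Walking it through:
  T8 waits on nothing -> runs at once and releases L3
  T2 waits on nothing -> runs at once and releases L10
  T7 waits on nothing -> runs at once and releases L17 and L15
  T1 waits on nothing -> runs at once and releases L18
  T6 waits on L18 — all released -> runs and releases L8
  T9 waits on L3 — all released -> runs and releases L14 and L20
  T4 waits on L17 — all released -> runs and releases L5 and L1
  T5 waits on L8 and L20 — all released -> runs and releases L12 and L7
  T3 waits on L10, L3 and L20 — all released -> runs and releases L2
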